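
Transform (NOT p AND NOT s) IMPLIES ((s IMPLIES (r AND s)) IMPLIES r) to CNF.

(NOT p AND NOT s) IMPLIES ((s IMPLIES (r AND s)) IMPLIES r)
= NOT (NOT p AND NOT s) OR ((s IMPLIES (r AND s)) IMPLIES r)   (eliminate IMPLIES)
= NOT (NOT p AND NOT s) OR NOT (s IMPLIES (r AND s)) OR r   (eliminate IMPLIES)
= NOT (NOT p AND NOT s) OR NOT (NOT s OR (r AND s)) OR r   (eliminate IMPLIES)
= NOT NOT p OR NOT NOT s OR NOT (NOT s OR (r AND s)) OR r   (De Morgan)
= p OR NOT NOT s OR NOT (NOT s OR (r AND s)) OR r   (double negation)
= p OR s OR NOT (NOT s OR (r AND s)) OR r   (double negation)
= p OR s OR (NOT NOT s AND NOT (r AND s)) OR r   (De Morgan)
= p OR s OR (s AND NOT (r AND s)) OR r   (double negation)
= p OR s OR (s AND (NOT r OR NOT s)) OR r   (De Morgan)
= (p OR s OR s OR r) AND (p OR s OR NOT r OR NOT s OR r)   (distribute OR over AND)
= p OR s OR r   (simplify)

p OR s OR r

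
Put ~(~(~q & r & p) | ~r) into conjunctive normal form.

~(~(~q & r & p) | ~r)
⇔ ~~(~q & r & p) & ~~r   [De Morgan]
⇔ ~q & r & p & ~~r   [double negation]
⇔ ~q & r & p & r   [double negation]
⇔ ~q & r & p   [simplify]

~q & r & p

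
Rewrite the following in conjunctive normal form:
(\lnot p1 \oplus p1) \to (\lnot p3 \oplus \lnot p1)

(\lnot p1 \oplus p1) \to (\lnot p3 \oplus \lnot p1)
≡ \lnot (\lnot p1 \oplus p1) \lor (\lnot p3 \oplus \lnot p1)   [eliminate \to]
≡ \lnot ((\lnot p1 \lor p1) \land \lnot (\lnot p1 \land p1)) \lor (\lnot p3 \oplus \lnot p1)   [expand \oplus]
≡ \lnot ((\lnot p1 \lor p1) \land \lnot (\lnot p1 \land p1)) \lor ((\lnot p3 \lor \lnot p1) \land \lnot (\lnot p3 \land \lnot p1))   [expand \oplus]
≡ \lnot (\lnot p1 \lor p1) \lor \lnot \lnot (\lnot p1 \land p1) \lor ((\lnot p3 \lor \lnot p1) \land \lnot (\lnot p3 \land \lnot p1))   [De Morgan]
≡ (\lnot \lnot p1 \land \lnot p1) \lor \lnot \lnot (\lnot p1 \land p1) \lor ((\lnot p3 \lor \lnot p1) \land \lnot (\lnot p3 \land \lnot p1))   [De Morgan]
≡ (p1 \land \lnot p1) \lor \lnot \lnot (\lnot p1 \land p1) \lor ((\lnot p3 \lor \lnot p1) \land \lnot (\lnot p3 \land \lnot p1))   [double negation]
≡ (p1 \land \lnot p1) \lor (\lnot p1 \land p1) \lor ((\lnot p3 \lor \lnot p1) \land \lnot (\lnot p3 \land \lnot p1))   [double negation]
≡ (p1 \land \lnot p1) \lor (\lnot p1 \land p1) \lor ((\lnot p3 \lor \lnot p1) \land (\lnot \lnot p3 \lor \lnot \lnot p1))   [De Morgan]
≡ (p1 \land \lnot p1) \lor (\lnot p1 \land p1) \lor ((\lnot p3 \lor \lnot p1) \land (p3 \lor \lnot \lnot p1))   [double negation]
≡ (p1 \land \lnot p1) \lor (\lnot p1 \land p1) \lor ((\lnot p3 \lor \lnot p1) \land (p3 \lor p1))   [double negation]
≡ (p1 \lor \lnot p1 \lor \lnot p3 \lor \lnot p1) \land (p1 \lor \lnot p1 \lor p3 \lor p1) \land (p1 \lor p1 \lor \lnot p3 \lor \lnot p1) \land (p1 \lor p1 \lor p3 \lor p1) \land (\lnot p1 \lor \lnot p1 \lor \lnot p3 \lor \lnot p1) \land (\lnot p1 \lor \lnot p1 \lor p3 \lor p1) \land (\lnot p1 \lor p1 \lor \lnot p3 \lor \lnot p1) \land (\lnot p1 \lor p1 \lor p3 \lor p1)   [distribute \lor over \land]
≡ (p1 \lor p3) \land (\lnot p1 \lor \lnot p3)   [simplify]

(p1 \lor p3) \land (\lnot p1 \lor \lnot p3)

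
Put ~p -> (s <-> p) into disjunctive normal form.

p | (~s & ~p)

~p -> (s <-> p)
≡ ~~p | (s <-> p)   (eliminate ->)
≡ ~~p | ((s -> p) & (p -> s))   (eliminate <->)
≡ ~~p | ((~s | p) & (p -> s))   (eliminate ->)
≡ ~~p | ((~s | p) & (~p | s))   (eliminate ->)
≡ p | ((~s | p) & (~p | s))   (double negation)
≡ p | (~s & ~p) | (~s & s) | (p & ~p) | (p & s)   (distribute & over |)
≡ p | (~s & ~p)   (simplify)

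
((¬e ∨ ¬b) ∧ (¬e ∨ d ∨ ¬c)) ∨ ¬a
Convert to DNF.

((¬e ∨ ¬b) ∧ (¬e ∨ d ∨ ¬c)) ∨ ¬a
= (¬e ∧ ¬e) ∨ (¬e ∧ d) ∨ (¬e ∧ ¬c) ∨ (¬b ∧ ¬e) ∨ (¬b ∧ d) ∨ (¬b ∧ ¬c) ∨ ¬a   [distribute ∧ over ∨]
= ¬e ∨ (¬b ∧ d) ∨ (¬b ∧ ¬c) ∨ ¬a   [simplify]

¬e ∨ (¬b ∧ d) ∨ (¬b ∧ ¬c) ∨ ¬a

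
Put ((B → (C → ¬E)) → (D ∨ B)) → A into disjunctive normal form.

(¬B ∧ ¬D) ∨ A

((B → (C → ¬E)) → (D ∨ B)) → A
⇔ ¬((B → (C → ¬E)) → (D ∨ B)) ∨ A
⇔ ¬(¬(B → (C → ¬E)) ∨ D ∨ B) ∨ A
⇔ ¬(¬(¬B ∨ (C → ¬E)) ∨ D ∨ B) ∨ A
⇔ ¬(¬(¬B ∨ ¬C ∨ ¬E) ∨ D ∨ B) ∨ A
⇔ (¬¬(¬B ∨ ¬C ∨ ¬E) ∧ ¬D ∧ ¬B) ∨ A
⇔ ((¬B ∨ ¬C ∨ ¬E) ∧ ¬D ∧ ¬B) ∨ A
⇔ (¬B ∧ ¬D ∧ ¬B) ∨ (¬C ∧ ¬D ∧ ¬B) ∨ (¬E ∧ ¬D ∧ ¬B) ∨ A
⇔ (¬B ∧ ¬D) ∨ A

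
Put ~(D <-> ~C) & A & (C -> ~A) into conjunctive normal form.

(D | ~C) & (C | ~D) & A & (~C | ~A)

~(D <-> ~C) & A & (C -> ~A)
≡ ~((D -> ~C) & (~C -> D)) & A & (C -> ~A)   — eliminate <->
≡ ~((~D | ~C) & (~C -> D)) & A & (C -> ~A)   — eliminate ->
≡ ~((~D | ~C) & (~~C | D)) & A & (C -> ~A)   — eliminate ->
≡ ~((~D | ~C) & (~~C | D)) & A & (~C | ~A)   — eliminate ->
≡ (~(~D | ~C) | ~(~~C | D)) & A & (~C | ~A)   — De Morgan
≡ ((~~D & ~~C) | ~(~~C | D)) & A & (~C | ~A)   — De Morgan
≡ ((D & ~~C) | ~(~~C | D)) & A & (~C | ~A)   — double negation
≡ ((D & C) | ~(~~C | D)) & A & (~C | ~A)   — double negation
≡ ((D & C) | (~~~C & ~D)) & A & (~C | ~A)   — De Morgan
≡ ((D & C) | (~C & ~D)) & A & (~C | ~A)   — double negation
≡ (D | ~C) & (D | ~D) & (C | ~C) & (C | ~D) & A & (~C | ~A)   — distribute | over &
≡ (D | ~C) & (C | ~D) & A & (~C | ~A)   — simplify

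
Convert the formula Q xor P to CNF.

Q xor P
≡ (Q | P) & ~(Q & P)   [expand xor]
≡ (Q | P) & (~Q | ~P)   [De Morgan]

(Q | P) & (~Q | ~P)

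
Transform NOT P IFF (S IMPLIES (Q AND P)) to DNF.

NOT P IFF (S IMPLIES (Q AND P))
⇔ (NOT P IMPLIES (S IMPLIES (Q AND P))) AND ((S IMPLIES (Q AND P)) IMPLIES NOT P)
⇔ (NOT NOT P OR (S IMPLIES (Q AND P))) AND ((S IMPLIES (Q AND P)) IMPLIES NOT P)
⇔ (NOT NOT P OR NOT S OR (Q AND P)) AND ((S IMPLIES (Q AND P)) IMPLIES NOT P)
⇔ (NOT NOT P OR NOT S OR (Q AND P)) AND (NOT (S IMPLIES (Q AND P)) OR NOT P)
⇔ (NOT NOT P OR NOT S OR (Q AND P)) AND (NOT (NOT S OR (Q AND P)) OR NOT P)
⇔ (P OR NOT S OR (Q AND P)) AND (NOT (NOT S OR (Q AND P)) OR NOT P)
⇔ (P OR NOT S OR (Q AND P)) AND ((NOT NOT S AND NOT (Q AND P)) OR NOT P)
⇔ (P OR NOT S OR (Q AND P)) AND ((S AND NOT (Q AND P)) OR NOT P)
⇔ (P OR NOT S OR (Q AND P)) AND ((S AND (NOT Q OR NOT P)) OR NOT P)
⇔ (P AND S AND NOT Q) OR (P AND S AND NOT P) OR (P AND NOT P) OR (NOT S AND S AND NOT Q) OR (NOT S AND S AND NOT P) OR (NOT S AND NOT P) OR (Q AND P AND S AND NOT Q) OR (Q AND P AND S AND NOT P) OR (Q AND P AND NOT P)
⇔ (P AND S AND NOT Q) OR (NOT S AND NOT P)

(P AND S AND NOT Q) OR (NOT S AND NOT P)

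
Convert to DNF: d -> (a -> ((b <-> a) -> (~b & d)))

~d | ~a | (a & ~b) | (~b & d)

d -> (a -> ((b <-> a) -> (~b & d)))
⇔ ~d | (a -> ((b <-> a) -> (~b & d)))   (eliminate ->)
⇔ ~d | ~a | ((b <-> a) -> (~b & d))   (eliminate ->)
⇔ ~d | ~a | ~(b <-> a) | (~b & d)   (eliminate ->)
⇔ ~d | ~a | ~((b -> a) & (a -> b)) | (~b & d)   (eliminate <->)
⇔ ~d | ~a | ~((~b | a) & (a -> b)) | (~b & d)   (eliminate ->)
⇔ ~d | ~a | ~((~b | a) & (~a | b)) | (~b & d)   (eliminate ->)
⇔ ~d | ~a | ~(~b | a) | ~(~a | b) | (~b & d)   (De Morgan)
⇔ ~d | ~a | (~~b & ~a) | ~(~a | b) | (~b & d)   (De Morgan)
⇔ ~d | ~a | (b & ~a) | ~(~a | b) | (~b & d)   (double negation)
⇔ ~d | ~a | (b & ~a) | (~~a & ~b) | (~b & d)   (De Morgan)
⇔ ~d | ~a | (b & ~a) | (a & ~b) | (~b & d)   (double negation)
⇔ ~d | ~a | (a & ~b) | (~b & d)   (simplify)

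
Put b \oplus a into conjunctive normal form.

b \oplus a
⇔ (b \lor a) \land \lnot (b \land a)   [expand \oplus]
⇔ (b \lor a) \land (\lnot b \lor \lnot a)   [De Morgan]

(b \lor a) \land (\lnot b \lor \lnot a)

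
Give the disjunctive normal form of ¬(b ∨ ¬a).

¬b ∧ a

¬(b ∨ ¬a)
⇔ ¬b ∧ ¬¬a
⇔ ¬b ∧ a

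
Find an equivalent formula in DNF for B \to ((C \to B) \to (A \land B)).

\lnot B \lor (A \land B)

B \to ((C \to B) \to (A \land B))
= \lnot B \lor ((C \to B) \to (A \land B))   [eliminate \to]
= \lnot B \lor \lnot (C \to B) \lor (A \land B)   [eliminate \to]
= \lnot B \lor \lnot (\lnot C \lor B) \lor (A \land B)   [eliminate \to]
= \lnot B \lor (\lnot \lnot C \land \lnot B) \lor (A \land B)   [De Morgan]
= \lnot B \lor (C \land \lnot B) \lor (A \land B)   [double negation]
= \lnot B \lor (A \land B)   [simplify]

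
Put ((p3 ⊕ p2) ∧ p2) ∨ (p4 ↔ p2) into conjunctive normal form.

((p3 ⊕ p2) ∧ p2) ∨ (p4 ↔ p2)
⇔ ((p3 ∨ p2) ∧ ¬(p3 ∧ p2) ∧ p2) ∨ (p4 ↔ p2)   — expand ⊕
⇔ ((p3 ∨ p2) ∧ ¬(p3 ∧ p2) ∧ p2) ∨ ((p4 → p2) ∧ (p2 → p4))   — eliminate ↔
⇔ ((p3 ∨ p2) ∧ ¬(p3 ∧ p2) ∧ p2) ∨ ((¬p4 ∨ p2) ∧ (p2 → p4))   — eliminate →
⇔ ((p3 ∨ p2) ∧ ¬(p3 ∧ p2) ∧ p2) ∨ ((¬p4 ∨ p2) ∧ (¬p2 ∨ p4))   — eliminate →
⇔ ((p3 ∨ p2) ∧ (¬p3 ∨ ¬p2) ∧ p2) ∨ ((¬p4 ∨ p2) ∧ (¬p2 ∨ p4))   — De Morgan
⇔ (p3 ∨ p2 ∨ ¬p4 ∨ p2) ∧ (p3 ∨ p2 ∨ ¬p2 ∨ p4) ∧ (¬p3 ∨ ¬p2 ∨ ¬p4 ∨ p2) ∧ (¬p3 ∨ ¬p2 ∨ ¬p2 ∨ p4) ∧ (p2 ∨ ¬p4 ∨ p2) ∧ (p2 ∨ ¬p2 ∨ p4)   — distribute ∨ over ∧
⇔ (¬p3 ∨ ¬p2 ∨ p4) ∧ (p2 ∨ ¬p4)   — simplify

(¬p3 ∨ ¬p2 ∨ p4) ∧ (p2 ∨ ¬p4)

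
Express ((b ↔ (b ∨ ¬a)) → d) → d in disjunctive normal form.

((b ↔ (b ∨ ¬a)) → d) → d
= ¬((b ↔ (b ∨ ¬a)) → d) ∨ d   (eliminate →)
= ¬(¬(b ↔ (b ∨ ¬a)) ∨ d) ∨ d   (eliminate →)
= ¬(¬((b → (b ∨ ¬a)) ∧ ((b ∨ ¬a) → b)) ∨ d) ∨ d   (eliminate ↔)
= ¬(¬((¬b ∨ b ∨ ¬a) ∧ ((b ∨ ¬a) → b)) ∨ d) ∨ d   (eliminate →)
= ¬(¬((¬b ∨ b ∨ ¬a) ∧ (¬(b ∨ ¬a) ∨ b)) ∨ d) ∨ d   (eliminate →)
= (¬¬((¬b ∨ b ∨ ¬a) ∧ (¬(b ∨ ¬a) ∨ b)) ∧ ¬d) ∨ d   (De Morgan)
= ((¬b ∨ b ∨ ¬a) ∧ (¬(b ∨ ¬a) ∨ b) ∧ ¬d) ∨ d   (double negation)
= ((¬b ∨ b ∨ ¬a) ∧ ((¬b ∧ ¬¬a) ∨ b) ∧ ¬d) ∨ d   (De Morgan)
= ((¬b ∨ b ∨ ¬a) ∧ ((¬b ∧ a) ∨ b) ∧ ¬d) ∨ d   (double negation)
= (¬b ∧ ¬b ∧ a ∧ ¬d) ∨ (¬b ∧ b ∧ ¬d) ∨ (b ∧ ¬b ∧ a ∧ ¬d) ∨ (b ∧ b ∧ ¬d) ∨ (¬a ∧ ¬b ∧ a ∧ ¬d) ∨ (¬a ∧ b ∧ ¬d) ∨ d   (distribute ∧ over ∨)
= (¬b ∧ a ∧ ¬d) ∨ (b ∧ ¬d) ∨ d   (simplify)

(¬b ∧ a ∧ ¬d) ∨ (b ∧ ¬d) ∨ d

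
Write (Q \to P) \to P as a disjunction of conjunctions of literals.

(Q \to P) \to P
≡ \lnot (Q \to P) \lor P   [eliminate \to]
≡ \lnot (\lnot Q \lor P) \lor P   [eliminate \to]
≡ (\lnot \lnot Q \land \lnot P) \lor P   [De Morgan]
≡ (Q \land \lnot P) \lor P   [double negation]

(Q \land \lnot P) \lor P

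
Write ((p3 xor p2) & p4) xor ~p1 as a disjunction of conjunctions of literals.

(p3 & ~p2 & p4 & p1) | (~p3 & p2 & p4 & p1) | (~p3 & ~p2 & ~p1) | (p2 & p3 & ~p1) | (~p4 & ~p1)

((p3 xor p2) & p4) xor ~p1
⇔ ((p3 xor p2) & p4 & ~~p1) | (~((p3 xor p2) & p4) & ~p1)   — expand xor
⇔ (((p3 & ~p2) | (~p3 & p2)) & p4 & ~~p1) | (~((p3 xor p2) & p4) & ~p1)   — expand xor
⇔ (((p3 & ~p2) | (~p3 & p2)) & p4 & ~~p1) | (~(((p3 & ~p2) | (~p3 & p2)) & p4) & ~p1)   — expand xor
⇔ (((p3 & ~p2) | (~p3 & p2)) & p4 & p1) | (~(((p3 & ~p2) | (~p3 & p2)) & p4) & ~p1)   — double negation
⇔ (((p3 & ~p2) | (~p3 & p2)) & p4 & p1) | ((~((p3 & ~p2) | (~p3 & p2)) | ~p4) & ~p1)   — De Morgan
⇔ (((p3 & ~p2) | (~p3 & p2)) & p4 & p1) | (((~(p3 & ~p2) & ~(~p3 & p2)) | ~p4) & ~p1)   — De Morgan
⇔ (((p3 & ~p2) | (~p3 & p2)) & p4 & p1) | ((((~p3 | ~~p2) & ~(~p3 & p2)) | ~p4) & ~p1)   — De Morgan
⇔ (((p3 & ~p2) | (~p3 & p2)) & p4 & p1) | ((((~p3 | p2) & ~(~p3 & p2)) | ~p4) & ~p1)   — double negation
⇔ (((p3 & ~p2) | (~p3 & p2)) & p4 & p1) | ((((~p3 | p2) & (~~p3 | ~p2)) | ~p4) & ~p1)   — De Morgan
⇔ (((p3 & ~p2) | (~p3 & p2)) & p4 & p1) | ((((~p3 | p2) & (p3 | ~p2)) | ~p4) & ~p1)   — double negation
⇔ (p3 & ~p2 & p4 & p1) | (~p3 & p2 & p4 & p1) | (~p3 & p3 & ~p1) | (~p3 & ~p2 & ~p1) | (p2 & p3 & ~p1) | (p2 & ~p2 & ~p1) | (~p4 & ~p1)   — distribute & over |
⇔ (p3 & ~p2 & p4 & p1) | (~p3 & p2 & p4 & p1) | (~p3 & ~p2 & ~p1) | (p2 & p3 & ~p1) | (~p4 & ~p1)   — simplify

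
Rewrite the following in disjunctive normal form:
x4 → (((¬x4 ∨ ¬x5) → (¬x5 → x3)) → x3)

x4 → (((¬x4 ∨ ¬x5) → (¬x5 → x3)) → x3)
≡ ¬x4 ∨ (((¬x4 ∨ ¬x5) → (¬x5 → x3)) → x3)   (eliminate →)
≡ ¬x4 ∨ ¬((¬x4 ∨ ¬x5) → (¬x5 → x3)) ∨ x3   (eliminate →)
≡ ¬x4 ∨ ¬(¬(¬x4 ∨ ¬x5) ∨ (¬x5 → x3)) ∨ x3   (eliminate →)
≡ ¬x4 ∨ ¬(¬(¬x4 ∨ ¬x5) ∨ ¬¬x5 ∨ x3) ∨ x3   (eliminate →)
≡ ¬x4 ∨ (¬¬(¬x4 ∨ ¬x5) ∧ ¬¬¬x5 ∧ ¬x3) ∨ x3   (De Morgan)
≡ ¬x4 ∨ ((¬x4 ∨ ¬x5) ∧ ¬¬¬x5 ∧ ¬x3) ∨ x3   (double negation)
≡ ¬x4 ∨ ((¬x4 ∨ ¬x5) ∧ ¬x5 ∧ ¬x3) ∨ x3   (double negation)
≡ ¬x4 ∨ (¬x4 ∧ ¬x5 ∧ ¬x3) ∨ (¬x5 ∧ ¬x5 ∧ ¬x3) ∨ x3   (distribute ∧ over ∨)
≡ ¬x4 ∨ (¬x5 ∧ ¬x3) ∨ x3   (simplify)

¬x4 ∨ (¬x5 ∧ ¬x3) ∨ x3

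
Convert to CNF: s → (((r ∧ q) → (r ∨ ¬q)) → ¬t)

(¬s ∨ r ∨ ¬t) ∧ (¬s ∨ q ∨ ¬t) ∧ (¬s ∨ ¬r ∨ ¬t)

s → (((r ∧ q) → (r ∨ ¬q)) → ¬t)
≡ ¬s ∨ (((r ∧ q) → (r ∨ ¬q)) → ¬t)   [eliminate →]
≡ ¬s ∨ ¬((r ∧ q) → (r ∨ ¬q)) ∨ ¬t   [eliminate →]
≡ ¬s ∨ ¬(¬(r ∧ q) ∨ r ∨ ¬q) ∨ ¬t   [eliminate →]
≡ ¬s ∨ (¬¬(r ∧ q) ∧ ¬r ∧ ¬¬q) ∨ ¬t   [De Morgan]
≡ ¬s ∨ (r ∧ q ∧ ¬r ∧ ¬¬q) ∨ ¬t   [double negation]
≡ ¬s ∨ (r ∧ q ∧ ¬r ∧ q) ∨ ¬t   [double negation]
≡ (¬s ∨ r ∨ ¬t) ∧ (¬s ∨ q ∨ ¬t) ∧ (¬s ∨ ¬r ∨ ¬t) ∧ (¬s ∨ q ∨ ¬t)   [distribute ∨ over ∧]
≡ (¬s ∨ r ∨ ¬t) ∧ (¬s ∨ q ∨ ¬t) ∧ (¬s ∨ ¬r ∨ ¬t)   [simplify]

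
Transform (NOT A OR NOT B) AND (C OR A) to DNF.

(NOT A OR NOT B) AND (C OR A)
≡ (NOT A AND C) OR (NOT A AND A) OR (NOT B AND C) OR (NOT B AND A)   [distribute AND over OR]
≡ (NOT A AND C) OR (NOT B AND C) OR (NOT B AND A)   [simplify]

(NOT A AND C) OR (NOT B AND C) OR (NOT B AND A)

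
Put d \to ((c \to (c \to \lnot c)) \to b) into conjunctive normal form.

d \to ((c \to (c \to \lnot c)) \to b)
≡ \lnot d \lor ((c \to (c \to \lnot c)) \to b)   (eliminate \to)
≡ \lnot d \lor \lnot (c \to (c \to \lnot c)) \lor b   (eliminate \to)
≡ \lnot d \lor \lnot (\lnot c \lor (c \to \lnot c)) \lor b   (eliminate \to)
≡ \lnot d \lor \lnot (\lnot c \lor \lnot c \lor \lnot c) \lor b   (eliminate \to)
≡ \lnot d \lor (\lnot \lnot c \land \lnot \lnot c \land \lnot \lnot c) \lor b   (De Morgan)
≡ \lnot d \lor (c \land \lnot \lnot c \land \lnot \lnot c) \lor b   (double negation)
≡ \lnot d \lor (c \land c \land \lnot \lnot c) \lor b   (double negation)
≡ \lnot d \lor (c \land c \land c) \lor b   (double negation)
≡ (\lnot d \lor c \lor b) \land (\lnot d \lor c \lor b) \land (\lnot d \lor c \lor b)   (distribute \lor over \land)
≡ \lnot d \lor c \lor b   (simplify)

\lnot d \lor c \lor b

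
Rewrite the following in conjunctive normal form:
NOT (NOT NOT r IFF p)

(r OR p) AND (NOT p OR NOT r)

NOT (NOT NOT r IFF p)
≡ NOT ((NOT NOT r IMPLIES p) AND (p IMPLIES NOT NOT r))   (eliminate IFF)
≡ NOT ((NOT NOT NOT r OR p) AND (p IMPLIES NOT NOT r))   (eliminate IMPLIES)
≡ NOT ((NOT NOT NOT r OR p) AND (NOT p OR NOT NOT r))   (eliminate IMPLIES)
≡ NOT (NOT NOT NOT r OR p) OR NOT (NOT p OR NOT NOT r)   (De Morgan)
≡ (NOT NOT NOT NOT r AND NOT p) OR NOT (NOT p OR NOT NOT r)   (De Morgan)
≡ (NOT NOT r AND NOT p) OR NOT (NOT p OR NOT NOT r)   (double negation)
≡ (r AND NOT p) OR NOT (NOT p OR NOT NOT r)   (double negation)
≡ (r AND NOT p) OR (NOT NOT p AND NOT NOT NOT r)   (De Morgan)
≡ (r AND NOT p) OR (p AND NOT NOT NOT r)   (double negation)
≡ (r AND NOT p) OR (p AND NOT r)   (double negation)
≡ (r OR p) AND (r OR NOT r) AND (NOT p OR p) AND (NOT p OR NOT r)   (distribute OR over AND)
≡ (r OR p) AND (NOT p OR NOT r)   (simplify)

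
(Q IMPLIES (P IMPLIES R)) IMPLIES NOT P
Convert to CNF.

(Q OR NOT P) AND (NOT R OR NOT P)

(Q IMPLIES (P IMPLIES R)) IMPLIES NOT P
≡ NOT (Q IMPLIES (P IMPLIES R)) OR NOT P   [eliminate IMPLIES]
≡ NOT (NOT Q OR (P IMPLIES R)) OR NOT P   [eliminate IMPLIES]
≡ NOT (NOT Q OR NOT P OR R) OR NOT P   [eliminate IMPLIES]
≡ (NOT NOT Q AND NOT NOT P AND NOT R) OR NOT P   [De Morgan]
≡ (Q AND NOT NOT P AND NOT R) OR NOT P   [double negation]
≡ (Q AND P AND NOT R) OR NOT P   [double negation]
≡ (Q OR NOT P) AND (P OR NOT P) AND (NOT R OR NOT P)   [distribute OR over AND]
≡ (Q OR NOT P) AND (NOT R OR NOT P)   [simplify]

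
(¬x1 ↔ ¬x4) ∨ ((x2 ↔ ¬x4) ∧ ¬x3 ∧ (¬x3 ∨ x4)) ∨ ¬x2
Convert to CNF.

(¬x1 ↔ ¬x4) ∨ ((x2 ↔ ¬x4) ∧ ¬x3 ∧ (¬x3 ∨ x4)) ∨ ¬x2
= ((¬x1 → ¬x4) ∧ (¬x4 → ¬x1)) ∨ ((x2 ↔ ¬x4) ∧ ¬x3 ∧ (¬x3 ∨ x4)) ∨ ¬x2   [eliminate ↔]
= ((¬¬x1 ∨ ¬x4) ∧ (¬x4 → ¬x1)) ∨ ((x2 ↔ ¬x4) ∧ ¬x3 ∧ (¬x3 ∨ x4)) ∨ ¬x2   [eliminate →]
= ((¬¬x1 ∨ ¬x4) ∧ (¬¬x4 ∨ ¬x1)) ∨ ((x2 ↔ ¬x4) ∧ ¬x3 ∧ (¬x3 ∨ x4)) ∨ ¬x2   [eliminate →]
= ((¬¬x1 ∨ ¬x4) ∧ (¬¬x4 ∨ ¬x1)) ∨ ((x2 → ¬x4) ∧ (¬x4 → x2) ∧ ¬x3 ∧ (¬x3 ∨ x4)) ∨ ¬x2   [eliminate ↔]
= ((¬¬x1 ∨ ¬x4) ∧ (¬¬x4 ∨ ¬x1)) ∨ ((¬x2 ∨ ¬x4) ∧ (¬x4 → x2) ∧ ¬x3 ∧ (¬x3 ∨ x4)) ∨ ¬x2   [eliminate →]
= ((¬¬x1 ∨ ¬x4) ∧ (¬¬x4 ∨ ¬x1)) ∨ ((¬x2 ∨ ¬x4) ∧ (¬¬x4 ∨ x2) ∧ ¬x3 ∧ (¬x3 ∨ x4)) ∨ ¬x2   [eliminate →]
= ((x1 ∨ ¬x4) ∧ (¬¬x4 ∨ ¬x1)) ∨ ((¬x2 ∨ ¬x4) ∧ (¬¬x4 ∨ x2) ∧ ¬x3 ∧ (¬x3 ∨ x4)) ∨ ¬x2   [double negation]
= ((x1 ∨ ¬x4) ∧ (x4 ∨ ¬x1)) ∨ ((¬x2 ∨ ¬x4) ∧ (¬¬x4 ∨ x2) ∧ ¬x3 ∧ (¬x3 ∨ x4)) ∨ ¬x2   [double negation]
= ((x1 ∨ ¬x4) ∧ (x4 ∨ ¬x1)) ∨ ((¬x2 ∨ ¬x4) ∧ (x4 ∨ x2) ∧ ¬x3 ∧ (¬x3 ∨ x4)) ∨ ¬x2   [double negation]
= (x1 ∨ ¬x4 ∨ ¬x2 ∨ ¬x4 ∨ ¬x2) ∧ (x1 ∨ ¬x4 ∨ x4 ∨ x2 ∨ ¬x2) ∧ (x1 ∨ ¬x4 ∨ ¬x3 ∨ ¬x2) ∧ (x1 ∨ ¬x4 ∨ ¬x3 ∨ x4 ∨ ¬x2) ∧ (x4 ∨ ¬x1 ∨ ¬x2 ∨ ¬x4 ∨ ¬x2) ∧ (x4 ∨ ¬x1 ∨ x4 ∨ x2 ∨ ¬x2) ∧ (x4 ∨ ¬x1 ∨ ¬x3 ∨ ¬x2) ∧ (x4 ∨ ¬x1 ∨ ¬x3 ∨ x4 ∨ ¬x2)   [distribute ∨ over ∧]
= (x1 ∨ ¬x4 ∨ ¬x2) ∧ (x4 ∨ ¬x1 ∨ ¬x3 ∨ ¬x2)   [simplify]

(x1 ∨ ¬x4 ∨ ¬x2) ∧ (x4 ∨ ¬x1 ∨ ¬x3 ∨ ¬x2)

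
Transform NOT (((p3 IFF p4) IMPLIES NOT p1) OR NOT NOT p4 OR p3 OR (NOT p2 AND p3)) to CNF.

NOT (((p3 IFF p4) IMPLIES NOT p1) OR NOT NOT p4 OR p3 OR (NOT p2 AND p3))
= NOT (NOT (p3 IFF p4) OR NOT p1 OR NOT NOT p4 OR p3 OR (NOT p2 AND p3))
= NOT (NOT ((p3 IMPLIES p4) AND (p4 IMPLIES p3)) OR NOT p1 OR NOT NOT p4 OR p3 OR (NOT p2 AND p3))
= NOT (NOT ((NOT p3 OR p4) AND (p4 IMPLIES p3)) OR NOT p1 OR NOT NOT p4 OR p3 OR (NOT p2 AND p3))
= NOT (NOT ((NOT p3 OR p4) AND (NOT p4 OR p3)) OR NOT p1 OR NOT NOT p4 OR p3 OR (NOT p2 AND p3))
= NOT NOT ((NOT p3 OR p4) AND (NOT p4 OR p3)) AND NOT NOT p1 AND NOT NOT NOT p4 AND NOT p3 AND NOT (NOT p2 AND p3)
= (NOT p3 OR p4) AND (NOT p4 OR p3) AND NOT NOT p1 AND NOT NOT NOT p4 AND NOT p3 AND NOT (NOT p2 AND p3)
= (NOT p3 OR p4) AND (NOT p4 OR p3) AND p1 AND NOT NOT NOT p4 AND NOT p3 AND NOT (NOT p2 AND p3)
= (NOT p3 OR p4) AND (NOT p4 OR p3) AND p1 AND NOT p4 AND NOT p3 AND NOT (NOT p2 AND p3)
= (NOT p3 OR p4) AND (NOT p4 OR p3) AND p1 AND NOT p4 AND NOT p3 AND (NOT NOT p2 OR NOT p3)
= (NOT p3 OR p4) AND (NOT p4 OR p3) AND p1 AND NOT p4 AND NOT p3 AND (p2 OR NOT p3)
= p1 AND NOT p4 AND NOT p3

p1 AND NOT p4 AND NOT p3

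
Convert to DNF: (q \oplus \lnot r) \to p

(q \oplus \lnot r) \to p
≡ \lnot (q \oplus \lnot r) \lor p   (eliminate \to)
≡ \lnot ((q \land \lnot \lnot r) \lor (\lnot q \land \lnot r)) \lor p   (expand \oplus)
≡ (\lnot (q \land \lnot \lnot r) \land \lnot (\lnot q \land \lnot r)) \lor p   (De Morgan)
≡ ((\lnot q \lor \lnot \lnot \lnot r) \land \lnot (\lnot q \land \lnot r)) \lor p   (De Morgan)
≡ ((\lnot q \lor \lnot r) \land \lnot (\lnot q \land \lnot r)) \lor p   (double negation)
≡ ((\lnot q \lor \lnot r) \land (\lnot \lnot q \lor \lnot \lnot r)) \lor p   (De Morgan)
≡ ((\lnot q \lor \lnot r) \land (q \lor \lnot \lnot r)) \lor p   (double negation)
≡ ((\lnot q \lor \lnot r) \land (q \lor r)) \lor p   (double negation)
≡ (\lnot q \land q) \lor (\lnot q \land r) \lor (\lnot r \land q) \lor (\lnot r \land r) \lor p   (distribute \land over \lor)
≡ (\lnot q \land r) \lor (\lnot r \land q) \lor p   (simplify)

(\lnot q \land r) \lor (\lnot r \land q) \lor p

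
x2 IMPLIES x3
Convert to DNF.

x2 IMPLIES x3
≡ NOT x2 OR x3

NOT x2 OR x3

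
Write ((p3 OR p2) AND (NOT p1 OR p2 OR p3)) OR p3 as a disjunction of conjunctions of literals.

p3 OR p2

((p3 OR p2) AND (NOT p1 OR p2 OR p3)) OR p3
= (p3 AND NOT p1) OR (p3 AND p2) OR (p3 AND p3) OR (p2 AND NOT p1) OR (p2 AND p2) OR (p2 AND p3) OR p3   — distribute AND over OR
= p3 OR p2   — simplify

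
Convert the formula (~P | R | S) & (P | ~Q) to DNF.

(~P & ~Q) | (R & P) | (R & ~Q) | (S & P) | (S & ~Q)

(~P | R | S) & (P | ~Q)
≡ (~P & P) | (~P & ~Q) | (R & P) | (R & ~Q) | (S & P) | (S & ~Q)   [distribute & over |]
≡ (~P & ~Q) | (R & P) | (R & ~Q) | (S & P) | (S & ~Q)   [simplify]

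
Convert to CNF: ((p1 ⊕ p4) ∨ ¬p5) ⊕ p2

(p1 ∨ p4 ∨ ¬p5 ∨ p2) ∧ (¬p1 ∨ ¬p4 ∨ ¬p5 ∨ p2) ∧ (¬p1 ∨ p4 ∨ ¬p2) ∧ (¬p4 ∨ p1 ∨ ¬p2) ∧ (p5 ∨ ¬p2)

((p1 ⊕ p4) ∨ ¬p5) ⊕ p2
= ((p1 ⊕ p4) ∨ ¬p5 ∨ p2) ∧ ¬(((p1 ⊕ p4) ∨ ¬p5) ∧ p2)
= (((p1 ∨ p4) ∧ ¬(p1 ∧ p4)) ∨ ¬p5 ∨ p2) ∧ ¬(((p1 ⊕ p4) ∨ ¬p5) ∧ p2)
= (((p1 ∨ p4) ∧ ¬(p1 ∧ p4)) ∨ ¬p5 ∨ p2) ∧ ¬((((p1 ∨ p4) ∧ ¬(p1 ∧ p4)) ∨ ¬p5) ∧ p2)
= (((p1 ∨ p4) ∧ (¬p1 ∨ ¬p4)) ∨ ¬p5 ∨ p2) ∧ ¬((((p1 ∨ p4) ∧ ¬(p1 ∧ p4)) ∨ ¬p5) ∧ p2)
= (((p1 ∨ p4) ∧ (¬p1 ∨ ¬p4)) ∨ ¬p5 ∨ p2) ∧ (¬(((p1 ∨ p4) ∧ ¬(p1 ∧ p4)) ∨ ¬p5) ∨ ¬p2)
= (((p1 ∨ p4) ∧ (¬p1 ∨ ¬p4)) ∨ ¬p5 ∨ p2) ∧ ((¬((p1 ∨ p4) ∧ ¬(p1 ∧ p4)) ∧ ¬¬p5) ∨ ¬p2)
= (((p1 ∨ p4) ∧ (¬p1 ∨ ¬p4)) ∨ ¬p5 ∨ p2) ∧ (((¬(p1 ∨ p4) ∨ ¬¬(p1 ∧ p4)) ∧ ¬¬p5) ∨ ¬p2)
= (((p1 ∨ p4) ∧ (¬p1 ∨ ¬p4)) ∨ ¬p5 ∨ p2) ∧ ((((¬p1 ∧ ¬p4) ∨ ¬¬(p1 ∧ p4)) ∧ ¬¬p5) ∨ ¬p2)
= (((p1 ∨ p4) ∧ (¬p1 ∨ ¬p4)) ∨ ¬p5 ∨ p2) ∧ ((((¬p1 ∧ ¬p4) ∨ (p1 ∧ p4)) ∧ ¬¬p5) ∨ ¬p2)
= (((p1 ∨ p4) ∧ (¬p1 ∨ ¬p4)) ∨ ¬p5 ∨ p2) ∧ ((((¬p1 ∧ ¬p4) ∨ (p1 ∧ p4)) ∧ p5) ∨ ¬p2)
= (p1 ∨ p4 ∨ ¬p5 ∨ p2) ∧ (¬p1 ∨ ¬p4 ∨ ¬p5 ∨ p2) ∧ (¬p1 ∨ p1 ∨ ¬p2) ∧ (¬p1 ∨ p4 ∨ ¬p2) ∧ (¬p4 ∨ p1 ∨ ¬p2) ∧ (¬p4 ∨ p4 ∨ ¬p2) ∧ (p5 ∨ ¬p2)
= (p1 ∨ p4 ∨ ¬p5 ∨ p2) ∧ (¬p1 ∨ ¬p4 ∨ ¬p5 ∨ p2) ∧ (¬p1 ∨ p4 ∨ ¬p2) ∧ (¬p4 ∨ p1 ∨ ¬p2) ∧ (p5 ∨ ¬p2)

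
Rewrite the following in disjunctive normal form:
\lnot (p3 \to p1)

\lnot (p3 \to p1)
≡ \lnot (\lnot p3 \lor p1)   [eliminate \to]
≡ \lnot \lnot p3 \land \lnot p1   [De Morgan]
≡ p3 \land \lnot p1   [double negation]

p3 \land \lnot p1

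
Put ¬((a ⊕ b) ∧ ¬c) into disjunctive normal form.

(¬a ∧ ¬b) ∨ (b ∧ a) ∨ c

¬((a ⊕ b) ∧ ¬c)
≡ ¬(((a ∧ ¬b) ∨ (¬a ∧ b)) ∧ ¬c)   (expand ⊕)
≡ ¬((a ∧ ¬b) ∨ (¬a ∧ b)) ∨ ¬¬c   (De Morgan)
≡ (¬(a ∧ ¬b) ∧ ¬(¬a ∧ b)) ∨ ¬¬c   (De Morgan)
≡ ((¬a ∨ ¬¬b) ∧ ¬(¬a ∧ b)) ∨ ¬¬c   (De Morgan)
≡ ((¬a ∨ b) ∧ ¬(¬a ∧ b)) ∨ ¬¬c   (double negation)
≡ ((¬a ∨ b) ∧ (¬¬a ∨ ¬b)) ∨ ¬¬c   (De Morgan)
≡ ((¬a ∨ b) ∧ (a ∨ ¬b)) ∨ ¬¬c   (double negation)
≡ ((¬a ∨ b) ∧ (a ∨ ¬b)) ∨ c   (double negation)
≡ (¬a ∧ a) ∨ (¬a ∧ ¬b) ∨ (b ∧ a) ∨ (b ∧ ¬b) ∨ c   (distribute ∧ over ∨)
≡ (¬a ∧ ¬b) ∨ (b ∧ a) ∨ c   (simplify)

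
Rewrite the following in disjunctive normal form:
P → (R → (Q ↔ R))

¬P ∨ ¬R ∨ (R ∧ Q)

P → (R → (Q ↔ R))
≡ ¬P ∨ (R → (Q ↔ R))   [eliminate →]
≡ ¬P ∨ ¬R ∨ (Q ↔ R)   [eliminate →]
≡ ¬P ∨ ¬R ∨ ((Q → R) ∧ (R → Q))   [eliminate ↔]
≡ ¬P ∨ ¬R ∨ ((¬Q ∨ R) ∧ (R → Q))   [eliminate →]
≡ ¬P ∨ ¬R ∨ ((¬Q ∨ R) ∧ (¬R ∨ Q))   [eliminate →]
≡ ¬P ∨ ¬R ∨ (¬Q ∧ ¬R) ∨ (¬Q ∧ Q) ∨ (R ∧ ¬R) ∨ (R ∧ Q)   [distribute ∧ over ∨]
≡ ¬P ∨ ¬R ∨ (R ∧ Q)   [simplify]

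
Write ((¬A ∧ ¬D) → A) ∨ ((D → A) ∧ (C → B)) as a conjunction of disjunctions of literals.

((¬A ∧ ¬D) → A) ∨ ((D → A) ∧ (C → B))
⇔ ¬(¬A ∧ ¬D) ∨ A ∨ ((D → A) ∧ (C → B))   [eliminate →]
⇔ ¬(¬A ∧ ¬D) ∨ A ∨ ((¬D ∨ A) ∧ (C → B))   [eliminate →]
⇔ ¬(¬A ∧ ¬D) ∨ A ∨ ((¬D ∨ A) ∧ (¬C ∨ B))   [eliminate →]
⇔ ¬¬A ∨ ¬¬D ∨ A ∨ ((¬D ∨ A) ∧ (¬C ∨ B))   [De Morgan]
⇔ A ∨ ¬¬D ∨ A ∨ ((¬D ∨ A) ∧ (¬C ∨ B))   [double negation]
⇔ A ∨ D ∨ A ∨ ((¬D ∨ A) ∧ (¬C ∨ B))   [double negation]
⇔ (A ∨ D ∨ A ∨ ¬D ∨ A) ∧ (A ∨ D ∨ A ∨ ¬C ∨ B)   [distribute ∨ over ∧]
⇔ A ∨ D ∨ ¬C ∨ B   [simplify]

A ∨ D ∨ ¬C ∨ B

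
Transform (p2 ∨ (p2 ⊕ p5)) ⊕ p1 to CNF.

(p2 ∨ (p2 ⊕ p5)) ⊕ p1
= (p2 ∨ (p2 ⊕ p5) ∨ p1) ∧ ¬((p2 ∨ (p2 ⊕ p5)) ∧ p1)   — expand ⊕
= (p2 ∨ ((p2 ∨ p5) ∧ ¬(p2 ∧ p5)) ∨ p1) ∧ ¬((p2 ∨ (p2 ⊕ p5)) ∧ p1)   — expand ⊕
= (p2 ∨ ((p2 ∨ p5) ∧ ¬(p2 ∧ p5)) ∨ p1) ∧ ¬((p2 ∨ ((p2 ∨ p5) ∧ ¬(p2 ∧ p5))) ∧ p1)   — expand ⊕
= (p2 ∨ ((p2 ∨ p5) ∧ (¬p2 ∨ ¬p5)) ∨ p1) ∧ ¬((p2 ∨ ((p2 ∨ p5) ∧ ¬(p2 ∧ p5))) ∧ p1)   — De Morgan
= (p2 ∨ ((p2 ∨ p5) ∧ (¬p2 ∨ ¬p5)) ∨ p1) ∧ (¬(p2 ∨ ((p2 ∨ p5) ∧ ¬(p2 ∧ p5))) ∨ ¬p1)   — De Morgan
= (p2 ∨ ((p2 ∨ p5) ∧ (¬p2 ∨ ¬p5)) ∨ p1) ∧ ((¬p2 ∧ ¬((p2 ∨ p5) ∧ ¬(p2 ∧ p5))) ∨ ¬p1)   — De Morgan
= (p2 ∨ ((p2 ∨ p5) ∧ (¬p2 ∨ ¬p5)) ∨ p1) ∧ ((¬p2 ∧ (¬(p2 ∨ p5) ∨ ¬¬(p2 ∧ p5))) ∨ ¬p1)   — De Morgan
= (p2 ∨ ((p2 ∨ p5) ∧ (¬p2 ∨ ¬p5)) ∨ p1) ∧ ((¬p2 ∧ ((¬p2 ∧ ¬p5) ∨ ¬¬(p2 ∧ p5))) ∨ ¬p1)   — De Morgan
= (p2 ∨ ((p2 ∨ p5) ∧ (¬p2 ∨ ¬p5)) ∨ p1) ∧ ((¬p2 ∧ ((¬p2 ∧ ¬p5) ∨ (p2 ∧ p5))) ∨ ¬p1)   — double negation
= (p2 ∨ p2 ∨ p5 ∨ p1) ∧ (p2 ∨ ¬p2 ∨ ¬p5 ∨ p1) ∧ (¬p2 ∨ ¬p1) ∧ (¬p2 ∨ p2 ∨ ¬p1) ∧ (¬p2 ∨ p5 ∨ ¬p1) ∧ (¬p5 ∨ p2 ∨ ¬p1) ∧ (¬p5 ∨ p5 ∨ ¬p1)   — distribute ∨ over ∧
= (p2 ∨ p5 ∨ p1) ∧ (¬p2 ∨ ¬p1) ∧ (¬p5 ∨ p2 ∨ ¬p1)   — simplify

(p2 ∨ p5 ∨ p1) ∧ (¬p2 ∨ ¬p1) ∧ (¬p5 ∨ p2 ∨ ¬p1)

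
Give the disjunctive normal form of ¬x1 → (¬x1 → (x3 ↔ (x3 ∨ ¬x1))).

x1 ∨ x3

¬x1 → (¬x1 → (x3 ↔ (x3 ∨ ¬x1)))
≡ ¬¬x1 ∨ (¬x1 → (x3 ↔ (x3 ∨ ¬x1)))
≡ ¬¬x1 ∨ ¬¬x1 ∨ (x3 ↔ (x3 ∨ ¬x1))
≡ ¬¬x1 ∨ ¬¬x1 ∨ ((x3 → (x3 ∨ ¬x1)) ∧ ((x3 ∨ ¬x1) → x3))
≡ ¬¬x1 ∨ ¬¬x1 ∨ ((¬x3 ∨ x3 ∨ ¬x1) ∧ ((x3 ∨ ¬x1) → x3))
≡ ¬¬x1 ∨ ¬¬x1 ∨ ((¬x3 ∨ x3 ∨ ¬x1) ∧ (¬(x3 ∨ ¬x1) ∨ x3))
≡ x1 ∨ ¬¬x1 ∨ ((¬x3 ∨ x3 ∨ ¬x1) ∧ (¬(x3 ∨ ¬x1) ∨ x3))
≡ x1 ∨ x1 ∨ ((¬x3 ∨ x3 ∨ ¬x1) ∧ (¬(x3 ∨ ¬x1) ∨ x3))
≡ x1 ∨ x1 ∨ ((¬x3 ∨ x3 ∨ ¬x1) ∧ ((¬x3 ∧ ¬¬x1) ∨ x3))
≡ x1 ∨ x1 ∨ ((¬x3 ∨ x3 ∨ ¬x1) ∧ ((¬x3 ∧ x1) ∨ x3))
≡ x1 ∨ x1 ∨ (¬x3 ∧ ¬x3 ∧ x1) ∨ (¬x3 ∧ x3) ∨ (x3 ∧ ¬x3 ∧ x1) ∨ (x3 ∧ x3) ∨ (¬x1 ∧ ¬x3 ∧ x1) ∨ (¬x1 ∧ x3)
≡ x1 ∨ x3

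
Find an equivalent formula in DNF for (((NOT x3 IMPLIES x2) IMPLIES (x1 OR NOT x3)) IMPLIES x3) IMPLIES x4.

(((NOT x3 IMPLIES x2) IMPLIES (x1 OR NOT x3)) IMPLIES x3) IMPLIES x4
⇔ NOT (((NOT x3 IMPLIES x2) IMPLIES (x1 OR NOT x3)) IMPLIES x3) OR x4   [eliminate IMPLIES]
⇔ NOT (NOT ((NOT x3 IMPLIES x2) IMPLIES (x1 OR NOT x3)) OR x3) OR x4   [eliminate IMPLIES]
⇔ NOT (NOT (NOT (NOT x3 IMPLIES x2) OR x1 OR NOT x3) OR x3) OR x4   [eliminate IMPLIES]
⇔ NOT (NOT (NOT (NOT NOT x3 OR x2) OR x1 OR NOT x3) OR x3) OR x4   [eliminate IMPLIES]
⇔ (NOT NOT (NOT (NOT NOT x3 OR x2) OR x1 OR NOT x3) AND NOT x3) OR x4   [De Morgan]
⇔ ((NOT (NOT NOT x3 OR x2) OR x1 OR NOT x3) AND NOT x3) OR x4   [double negation]
⇔ (((NOT NOT NOT x3 AND NOT x2) OR x1 OR NOT x3) AND NOT x3) OR x4   [De Morgan]
⇔ (((NOT x3 AND NOT x2) OR x1 OR NOT x3) AND NOT x3) OR x4   [double negation]
⇔ (NOT x3 AND NOT x2 AND NOT x3) OR (x1 AND NOT x3) OR (NOT x3 AND NOT x3) OR x4   [distribute AND over OR]
⇔ NOT x3 OR x4   [simplify]

NOT x3 OR x4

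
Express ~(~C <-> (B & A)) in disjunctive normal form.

(~C & ~B) | (~C & ~A) | (B & A & C)

~(~C <-> (B & A))
≡ ~((~C -> (B & A)) & ((B & A) -> ~C))   (eliminate <->)
≡ ~((~~C | (B & A)) & ((B & A) -> ~C))   (eliminate ->)
≡ ~((~~C | (B & A)) & (~(B & A) | ~C))   (eliminate ->)
≡ ~(~~C | (B & A)) | ~(~(B & A) | ~C)   (De Morgan)
≡ (~~~C & ~(B & A)) | ~(~(B & A) | ~C)   (De Morgan)
≡ (~C & ~(B & A)) | ~(~(B & A) | ~C)   (double negation)
≡ (~C & (~B | ~A)) | ~(~(B & A) | ~C)   (De Morgan)
≡ (~C & (~B | ~A)) | (~~(B & A) & ~~C)   (De Morgan)
≡ (~C & (~B | ~A)) | (B & A & ~~C)   (double negation)
≡ (~C & (~B | ~A)) | (B & A & C)   (double negation)
≡ (~C & ~B) | (~C & ~A) | (B & A & C)   (distribute & over |)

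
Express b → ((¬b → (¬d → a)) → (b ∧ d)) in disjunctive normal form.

¬b ∨ (b ∧ d)

b → ((¬b → (¬d → a)) → (b ∧ d))
= ¬b ∨ ((¬b → (¬d → a)) → (b ∧ d))   — eliminate →
= ¬b ∨ ¬(¬b → (¬d → a)) ∨ (b ∧ d)   — eliminate →
= ¬b ∨ ¬(¬¬b ∨ (¬d → a)) ∨ (b ∧ d)   — eliminate →
= ¬b ∨ ¬(¬¬b ∨ ¬¬d ∨ a) ∨ (b ∧ d)   — eliminate →
= ¬b ∨ (¬¬¬b ∧ ¬¬¬d ∧ ¬a) ∨ (b ∧ d)   — De Morgan
= ¬b ∨ (¬b ∧ ¬¬¬d ∧ ¬a) ∨ (b ∧ d)   — double negation
= ¬b ∨ (¬b ∧ ¬d ∧ ¬a) ∨ (b ∧ d)   — double negation
= ¬b ∨ (b ∧ d)   — simplify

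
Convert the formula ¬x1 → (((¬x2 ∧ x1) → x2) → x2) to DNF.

¬x1 → (((¬x2 ∧ x1) → x2) → x2)
≡ ¬¬x1 ∨ (((¬x2 ∧ x1) → x2) → x2)   [eliminate →]
≡ ¬¬x1 ∨ ¬((¬x2 ∧ x1) → x2) ∨ x2   [eliminate →]
≡ ¬¬x1 ∨ ¬(¬(¬x2 ∧ x1) ∨ x2) ∨ x2   [eliminate →]
≡ x1 ∨ ¬(¬(¬x2 ∧ x1) ∨ x2) ∨ x2   [double negation]
≡ x1 ∨ (¬¬(¬x2 ∧ x1) ∧ ¬x2) ∨ x2   [De Morgan]
≡ x1 ∨ (¬x2 ∧ x1 ∧ ¬x2) ∨ x2   [double negation]
≡ x1 ∨ x2   [simplify]

x1 ∨ x2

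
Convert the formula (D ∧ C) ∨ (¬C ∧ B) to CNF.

(D ∨ ¬C) ∧ (D ∨ B) ∧ (C ∨ B)

(D ∧ C) ∨ (¬C ∧ B)
≡ (D ∨ ¬C) ∧ (D ∨ B) ∧ (C ∨ ¬C) ∧ (C ∨ B)   [distribute ∨ over ∧]
≡ (D ∨ ¬C) ∧ (D ∨ B) ∧ (C ∨ B)   [simplify]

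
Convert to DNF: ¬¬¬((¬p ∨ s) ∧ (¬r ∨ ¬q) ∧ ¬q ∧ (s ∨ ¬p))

p ∧ ¬s ∨ q

¬¬¬((¬p ∨ s) ∧ (¬r ∨ ¬q) ∧ ¬q ∧ (s ∨ ¬p))
≡ ¬((¬p ∨ s) ∧ (¬r ∨ ¬q) ∧ ¬q ∧ (s ∨ ¬p))   (double negation)
≡ ¬(¬p ∨ s) ∨ ¬(¬r ∨ ¬q) ∨ ¬¬q ∨ ¬(s ∨ ¬p)   (De Morgan)
≡ ¬¬p ∧ ¬s ∨ ¬(¬r ∨ ¬q) ∨ ¬¬q ∨ ¬(s ∨ ¬p)   (De Morgan)
≡ p ∧ ¬s ∨ ¬(¬r ∨ ¬q) ∨ ¬¬q ∨ ¬(s ∨ ¬p)   (double negation)
≡ p ∧ ¬s ∨ ¬¬r ∧ ¬¬q ∨ ¬¬q ∨ ¬(s ∨ ¬p)   (De Morgan)
≡ p ∧ ¬s ∨ r ∧ ¬¬q ∨ ¬¬q ∨ ¬(s ∨ ¬p)   (double negation)
≡ p ∧ ¬s ∨ r ∧ q ∨ ¬¬q ∨ ¬(s ∨ ¬p)   (double negation)
≡ p ∧ ¬s ∨ r ∧ q ∨ q ∨ ¬(s ∨ ¬p)   (double negation)
≡ p ∧ ¬s ∨ r ∧ q ∨ q ∨ ¬s ∧ ¬¬p   (De Morgan)
≡ p ∧ ¬s ∨ r ∧ q ∨ q ∨ ¬s ∧ p   (double negation)
≡ p ∧ ¬s ∨ q   (simplify)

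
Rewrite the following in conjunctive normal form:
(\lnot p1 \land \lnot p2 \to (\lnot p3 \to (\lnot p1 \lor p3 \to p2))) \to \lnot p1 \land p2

\lnot p1 \land (\lnot p3 \lor p2)

(\lnot p1 \land \lnot p2 \to (\lnot p3 \to (\lnot p1 \lor p3 \to p2))) \to \lnot p1 \land p2
= \lnot (\lnot p1 \land \lnot p2 \to (\lnot p3 \to (\lnot p1 \lor p3 \to p2))) \lor \lnot p1 \land p2   [eliminate \to]
= \lnot (\lnot (\lnot p1 \land \lnot p2) \lor (\lnot p3 \to (\lnot p1 \lor p3 \to p2))) \lor \lnot p1 \land p2   [eliminate \to]
= \lnot (\lnot (\lnot p1 \land \lnot p2) \lor \lnot \lnot p3 \lor (\lnot p1 \lor p3 \to p2)) \lor \lnot p1 \land p2   [eliminate \to]
= \lnot (\lnot (\lnot p1 \land \lnot p2) \lor \lnot \lnot p3 \lor \lnot (\lnot p1 \lor p3) \lor p2) \lor \lnot p1 \land p2   [eliminate \to]
= \lnot \lnot (\lnot p1 \land \lnot p2) \land \lnot \lnot \lnot p3 \land \lnot \lnot (\lnot p1 \lor p3) \land \lnot p2 \lor \lnot p1 \land p2   [De Morgan]
= \lnot p1 \land \lnot p2 \land \lnot \lnot \lnot p3 \land \lnot \lnot (\lnot p1 \lor p3) \land \lnot p2 \lor \lnot p1 \land p2   [double negation]
= \lnot p1 \land \lnot p2 \land \lnot p3 \land \lnot \lnot (\lnot p1 \lor p3) \land \lnot p2 \lor \lnot p1 \land p2   [double negation]
= \lnot p1 \land \lnot p2 \land \lnot p3 \land (\lnot p1 \lor p3) \land \lnot p2 \lor \lnot p1 \land p2   [double negation]
= (\lnot p1 \lor \lnot p1) \land (\lnot p1 \lor p2) \land (\lnot p2 \lor \lnot p1) \land (\lnot p2 \lor p2) \land (\lnot p3 \lor \lnot p1) \land (\lnot p3 \lor p2) \land (\lnot p1 \lor p3 \lor \lnot p1) \land (\lnot p1 \lor p3 \lor p2) \land (\lnot p2 \lor \lnot p1) \land (\lnot p2 \lor p2)   [distribute \lor over \land]
= \lnot p1 \land (\lnot p3 \lor p2)   [simplify]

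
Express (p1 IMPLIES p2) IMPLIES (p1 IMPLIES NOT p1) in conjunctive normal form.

NOT p2 OR NOT p1

(p1 IMPLIES p2) IMPLIES (p1 IMPLIES NOT p1)
≡ NOT (p1 IMPLIES p2) OR (p1 IMPLIES NOT p1)   [eliminate IMPLIES]
≡ NOT (NOT p1 OR p2) OR (p1 IMPLIES NOT p1)   [eliminate IMPLIES]
≡ NOT (NOT p1 OR p2) OR NOT p1 OR NOT p1   [eliminate IMPLIES]
≡ (NOT NOT p1 AND NOT p2) OR NOT p1 OR NOT p1   [De Morgan]
≡ (p1 AND NOT p2) OR NOT p1 OR NOT p1   [double negation]
≡ (p1 OR NOT p1 OR NOT p1) AND (NOT p2 OR NOT p1 OR NOT p1)   [distribute OR over AND]
≡ NOT p2 OR NOT p1   [simplify]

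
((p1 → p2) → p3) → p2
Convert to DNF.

(¬p1 ∧ ¬p3) ∨ p2

((p1 → p2) → p3) → p2
= ¬((p1 → p2) → p3) ∨ p2   [eliminate →]
= ¬(¬(p1 → p2) ∨ p3) ∨ p2   [eliminate →]
= ¬(¬(¬p1 ∨ p2) ∨ p3) ∨ p2   [eliminate →]
= (¬¬(¬p1 ∨ p2) ∧ ¬p3) ∨ p2   [De Morgan]
= ((¬p1 ∨ p2) ∧ ¬p3) ∨ p2   [double negation]
= (¬p1 ∧ ¬p3) ∨ (p2 ∧ ¬p3) ∨ p2   [distribute ∧ over ∨]
= (¬p1 ∧ ¬p3) ∨ p2   [simplify]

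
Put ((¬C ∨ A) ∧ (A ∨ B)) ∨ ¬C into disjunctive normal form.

A ∨ ¬C

((¬C ∨ A) ∧ (A ∨ B)) ∨ ¬C
= (¬C ∧ A) ∨ (¬C ∧ B) ∨ (A ∧ A) ∨ (A ∧ B) ∨ ¬C   — distribute ∧ over ∨
= A ∨ ¬C   — simplify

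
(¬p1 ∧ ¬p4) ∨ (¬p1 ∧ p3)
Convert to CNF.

¬p1 ∧ (¬p4 ∨ p3)

(¬p1 ∧ ¬p4) ∨ (¬p1 ∧ p3)
≡ (¬p1 ∨ ¬p1) ∧ (¬p1 ∨ p3) ∧ (¬p4 ∨ ¬p1) ∧ (¬p4 ∨ p3)   (distribute ∨ over ∧)
≡ ¬p1 ∧ (¬p4 ∨ p3)   (simplify)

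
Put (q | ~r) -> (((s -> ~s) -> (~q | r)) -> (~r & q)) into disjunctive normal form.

(~q & r) | (~r & q)

(q | ~r) -> (((s -> ~s) -> (~q | r)) -> (~r & q))
≡ ~(q | ~r) | (((s -> ~s) -> (~q | r)) -> (~r & q))   [eliminate ->]
≡ ~(q | ~r) | ~((s -> ~s) -> (~q | r)) | (~r & q)   [eliminate ->]
≡ ~(q | ~r) | ~(~(s -> ~s) | ~q | r) | (~r & q)   [eliminate ->]
≡ ~(q | ~r) | ~(~(~s | ~s) | ~q | r) | (~r & q)   [eliminate ->]
≡ (~q & ~~r) | ~(~(~s | ~s) | ~q | r) | (~r & q)   [De Morgan]
≡ (~q & r) | ~(~(~s | ~s) | ~q | r) | (~r & q)   [double negation]
≡ (~q & r) | (~~(~s | ~s) & ~~q & ~r) | (~r & q)   [De Morgan]
≡ (~q & r) | ((~s | ~s) & ~~q & ~r) | (~r & q)   [double negation]
≡ (~q & r) | ((~s | ~s) & q & ~r) | (~r & q)   [double negation]
≡ (~q & r) | (~s & q & ~r) | (~s & q & ~r) | (~r & q)   [distribute & over |]
≡ (~q & r) | (~r & q)   [simplify]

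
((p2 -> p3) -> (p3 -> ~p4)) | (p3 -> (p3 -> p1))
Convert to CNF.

~p3 | ~p4 | p1

((p2 -> p3) -> (p3 -> ~p4)) | (p3 -> (p3 -> p1))
≡ ~(p2 -> p3) | (p3 -> ~p4) | (p3 -> (p3 -> p1))   [eliminate ->]
≡ ~(~p2 | p3) | (p3 -> ~p4) | (p3 -> (p3 -> p1))   [eliminate ->]
≡ ~(~p2 | p3) | ~p3 | ~p4 | (p3 -> (p3 -> p1))   [eliminate ->]
≡ ~(~p2 | p3) | ~p3 | ~p4 | ~p3 | (p3 -> p1)   [eliminate ->]
≡ ~(~p2 | p3) | ~p3 | ~p4 | ~p3 | ~p3 | p1   [eliminate ->]
≡ (~~p2 & ~p3) | ~p3 | ~p4 | ~p3 | ~p3 | p1   [De Morgan]
≡ (p2 & ~p3) | ~p3 | ~p4 | ~p3 | ~p3 | p1   [double negation]
≡ (p2 | ~p3 | ~p4 | ~p3 | ~p3 | p1) & (~p3 | ~p3 | ~p4 | ~p3 | ~p3 | p1)   [distribute | over &]
≡ ~p3 | ~p4 | p1   [simplify]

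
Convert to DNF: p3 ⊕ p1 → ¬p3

p3 ⊕ p1 → ¬p3
≡ ¬(p3 ⊕ p1) ∨ ¬p3
≡ ¬(p3 ∧ ¬p1 ∨ ¬p3 ∧ p1) ∨ ¬p3
≡ ¬(p3 ∧ ¬p1) ∧ ¬(¬p3 ∧ p1) ∨ ¬p3
≡ (¬p3 ∨ ¬¬p1) ∧ ¬(¬p3 ∧ p1) ∨ ¬p3
≡ (¬p3 ∨ p1) ∧ ¬(¬p3 ∧ p1) ∨ ¬p3
≡ (¬p3 ∨ p1) ∧ (¬¬p3 ∨ ¬p1) ∨ ¬p3
≡ (¬p3 ∨ p1) ∧ (p3 ∨ ¬p1) ∨ ¬p3
≡ ¬p3 ∧ p3 ∨ ¬p3 ∧ ¬p1 ∨ p1 ∧ p3 ∨ p1 ∧ ¬p1 ∨ ¬p3
≡ p1 ∧ p3 ∨ ¬p3

p1 ∧ p3 ∨ ¬p3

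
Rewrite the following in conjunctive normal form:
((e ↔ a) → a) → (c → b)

(¬e ∨ a ∨ ¬c ∨ b) ∧ (¬a ∨ ¬c ∨ b)

((e ↔ a) → a) → (c → b)
≡ ¬((e ↔ a) → a) ∨ (c → b)   (eliminate →)
≡ ¬(¬(e ↔ a) ∨ a) ∨ (c → b)   (eliminate →)
≡ ¬(¬((e → a) ∧ (a → e)) ∨ a) ∨ (c → b)   (eliminate ↔)
≡ ¬(¬((¬e ∨ a) ∧ (a → e)) ∨ a) ∨ (c → b)   (eliminate →)
≡ ¬(¬((¬e ∨ a) ∧ (¬a ∨ e)) ∨ a) ∨ (c → b)   (eliminate →)
≡ ¬(¬((¬e ∨ a) ∧ (¬a ∨ e)) ∨ a) ∨ ¬c ∨ b   (eliminate →)
≡ (¬¬((¬e ∨ a) ∧ (¬a ∨ e)) ∧ ¬a) ∨ ¬c ∨ b   (De Morgan)
≡ ((¬e ∨ a) ∧ (¬a ∨ e) ∧ ¬a) ∨ ¬c ∨ b   (double negation)
≡ (¬e ∨ a ∨ ¬c ∨ b) ∧ (¬a ∨ e ∨ ¬c ∨ b) ∧ (¬a ∨ ¬c ∨ b)   (distribute ∨ over ∧)
≡ (¬e ∨ a ∨ ¬c ∨ b) ∧ (¬a ∨ ¬c ∨ b)   (simplify)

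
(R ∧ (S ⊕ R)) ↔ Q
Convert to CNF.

(¬R ∨ S ∨ Q) ∧ (¬Q ∨ R) ∧ (¬Q ∨ ¬S ∨ ¬R)

(R ∧ (S ⊕ R)) ↔ Q
≡ ((R ∧ (S ⊕ R)) → Q) ∧ (Q → (R ∧ (S ⊕ R)))   [eliminate ↔]
≡ (¬(R ∧ (S ⊕ R)) ∨ Q) ∧ (Q → (R ∧ (S ⊕ R)))   [eliminate →]
≡ (¬(R ∧ (S ∨ R) ∧ ¬(S ∧ R)) ∨ Q) ∧ (Q → (R ∧ (S ⊕ R)))   [expand ⊕]
≡ (¬(R ∧ (S ∨ R) ∧ ¬(S ∧ R)) ∨ Q) ∧ (¬Q ∨ (R ∧ (S ⊕ R)))   [eliminate →]
≡ (¬(R ∧ (S ∨ R) ∧ ¬(S ∧ R)) ∨ Q) ∧ (¬Q ∨ (R ∧ (S ∨ R) ∧ ¬(S ∧ R)))   [expand ⊕]
≡ (¬R ∨ ¬(S ∨ R) ∨ ¬¬(S ∧ R) ∨ Q) ∧ (¬Q ∨ (R ∧ (S ∨ R) ∧ ¬(S ∧ R)))   [De Morgan]
≡ (¬R ∨ (¬S ∧ ¬R) ∨ ¬¬(S ∧ R) ∨ Q) ∧ (¬Q ∨ (R ∧ (S ∨ R) ∧ ¬(S ∧ R)))   [De Morgan]
≡ (¬R ∨ (¬S ∧ ¬R) ∨ (S ∧ R) ∨ Q) ∧ (¬Q ∨ (R ∧ (S ∨ R) ∧ ¬(S ∧ R)))   [double negation]
≡ (¬R ∨ (¬S ∧ ¬R) ∨ (S ∧ R) ∨ Q) ∧ (¬Q ∨ (R ∧ (S ∨ R) ∧ (¬S ∨ ¬R)))   [De Morgan]
≡ (¬R ∨ ¬S ∨ S ∨ Q) ∧ (¬R ∨ ¬S ∨ R ∨ Q) ∧ (¬R ∨ ¬R ∨ S ∨ Q) ∧ (¬R ∨ ¬R ∨ R ∨ Q) ∧ (¬Q ∨ R) ∧ (¬Q ∨ S ∨ R) ∧ (¬Q ∨ ¬S ∨ ¬R)   [distribute ∨ over ∧]
≡ (¬R ∨ S ∨ Q) ∧ (¬Q ∨ R) ∧ (¬Q ∨ ¬S ∨ ¬R)   [simplify]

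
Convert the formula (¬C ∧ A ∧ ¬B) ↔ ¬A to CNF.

(¬C ∧ A ∧ ¬B) ↔ ¬A
⇔ ((¬C ∧ A ∧ ¬B) → ¬A) ∧ (¬A → (¬C ∧ A ∧ ¬B))   — eliminate ↔
⇔ (¬(¬C ∧ A ∧ ¬B) ∨ ¬A) ∧ (¬A → (¬C ∧ A ∧ ¬B))   — eliminate →
⇔ (¬(¬C ∧ A ∧ ¬B) ∨ ¬A) ∧ (¬¬A ∨ (¬C ∧ A ∧ ¬B))   — eliminate →
⇔ (¬¬C ∨ ¬A ∨ ¬¬B ∨ ¬A) ∧ (¬¬A ∨ (¬C ∧ A ∧ ¬B))   — De Morgan
⇔ (C ∨ ¬A ∨ ¬¬B ∨ ¬A) ∧ (¬¬A ∨ (¬C ∧ A ∧ ¬B))   — double negation
⇔ (C ∨ ¬A ∨ B ∨ ¬A) ∧ (¬¬A ∨ (¬C ∧ A ∧ ¬B))   — double negation
⇔ (C ∨ ¬A ∨ B ∨ ¬A) ∧ (A ∨ (¬C ∧ A ∧ ¬B))   — double negation
⇔ (C ∨ ¬A ∨ B ∨ ¬A) ∧ (A ∨ ¬C) ∧ (A ∨ A) ∧ (A ∨ ¬B)   — distribute ∨ over ∧
⇔ (C ∨ ¬A ∨ B) ∧ A   — simplify

(C ∨ ¬A ∨ B) ∧ A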